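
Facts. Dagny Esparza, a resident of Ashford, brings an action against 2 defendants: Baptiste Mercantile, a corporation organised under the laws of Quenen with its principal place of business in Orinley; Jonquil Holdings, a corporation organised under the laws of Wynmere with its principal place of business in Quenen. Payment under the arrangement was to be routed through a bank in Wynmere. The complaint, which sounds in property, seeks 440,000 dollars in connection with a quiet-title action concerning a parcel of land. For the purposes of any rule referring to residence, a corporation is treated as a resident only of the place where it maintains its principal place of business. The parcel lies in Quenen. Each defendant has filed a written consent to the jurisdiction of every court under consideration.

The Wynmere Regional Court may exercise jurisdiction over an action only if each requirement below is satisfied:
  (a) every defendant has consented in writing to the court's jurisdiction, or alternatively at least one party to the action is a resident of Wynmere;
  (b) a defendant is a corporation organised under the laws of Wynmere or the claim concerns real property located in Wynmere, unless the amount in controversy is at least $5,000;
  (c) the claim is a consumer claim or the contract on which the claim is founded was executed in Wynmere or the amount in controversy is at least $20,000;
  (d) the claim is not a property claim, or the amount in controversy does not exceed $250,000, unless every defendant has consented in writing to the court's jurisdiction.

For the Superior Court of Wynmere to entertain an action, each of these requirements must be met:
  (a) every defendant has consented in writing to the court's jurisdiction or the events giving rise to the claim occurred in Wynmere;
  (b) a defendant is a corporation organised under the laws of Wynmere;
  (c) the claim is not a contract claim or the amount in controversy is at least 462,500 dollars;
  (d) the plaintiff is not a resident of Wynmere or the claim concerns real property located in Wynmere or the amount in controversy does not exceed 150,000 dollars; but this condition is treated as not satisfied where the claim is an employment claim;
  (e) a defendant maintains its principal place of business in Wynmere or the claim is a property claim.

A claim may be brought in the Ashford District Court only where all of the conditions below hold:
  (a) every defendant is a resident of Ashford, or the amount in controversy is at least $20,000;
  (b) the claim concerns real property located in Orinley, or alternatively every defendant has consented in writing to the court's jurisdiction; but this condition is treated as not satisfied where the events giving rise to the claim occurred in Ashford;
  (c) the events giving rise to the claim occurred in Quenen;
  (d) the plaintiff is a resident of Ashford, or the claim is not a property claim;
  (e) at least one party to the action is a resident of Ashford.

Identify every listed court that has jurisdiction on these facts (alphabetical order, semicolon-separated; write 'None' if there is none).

the Ashford District Court; the Superior Court of Wynmere; the Wynmere Regional Court

The Wynmere Regional Court:
  (a) Every defendant has filed written consent, so one alternative holds. Satisfied.
  (b) Jonquil Holdings is organised under the laws of Wynmere, so one alternative holds. Met.
  (c) The amount in controversy is $440,000, which meets the USD 20,000 floor, so one alternative holds. Met.
  (d) The claim is a property claim; the amount in controversy is 440,000 dollars, above the $250,000 ceiling — no alternative holds. The proviso rescues it, though: every defendant has filed written consent. Condition met.
  → All conditions met; jurisdiction exists.
The Superior Court of Wynmere:
  (a) Every defendant has filed written consent, so this disjunct is met. Met.
  (b) Jonquil Holdings is organised under the laws of Wynmere. Satisfied.
  (c) The claim is a property claim, not a contract claim — that alternative is enough. Met.
  (d) The plaintiff resides in Ashford, which is not Wynmere, so this disjunct is met. The exception is not triggered, since the claim is a property claim, not an employment claim. Met.
  (e) The claim is a property claim, so one alternative holds. Condition met.
  → Every requirement is satisfied — jurisdiction.
The Ashford District Court:
  (a) The amount in controversy is USD 440,000, which meets the $20,000 floor, so this disjunct is met. Satisfied.
  (b) Every defendant has filed written consent, so one alternative holds. The carve-out does not apply: the operative events occurred in Quenen, not Ashford. Condition met.
  (c) The operative events occurred in Quenen. Condition met.
  (d) The plaintiff resides in Ashford, so this disjunct is met. Met.
  (e) Dagny Esparza resides in Ashford. Satisfied.
  → Every requirement is satisfied — jurisdiction.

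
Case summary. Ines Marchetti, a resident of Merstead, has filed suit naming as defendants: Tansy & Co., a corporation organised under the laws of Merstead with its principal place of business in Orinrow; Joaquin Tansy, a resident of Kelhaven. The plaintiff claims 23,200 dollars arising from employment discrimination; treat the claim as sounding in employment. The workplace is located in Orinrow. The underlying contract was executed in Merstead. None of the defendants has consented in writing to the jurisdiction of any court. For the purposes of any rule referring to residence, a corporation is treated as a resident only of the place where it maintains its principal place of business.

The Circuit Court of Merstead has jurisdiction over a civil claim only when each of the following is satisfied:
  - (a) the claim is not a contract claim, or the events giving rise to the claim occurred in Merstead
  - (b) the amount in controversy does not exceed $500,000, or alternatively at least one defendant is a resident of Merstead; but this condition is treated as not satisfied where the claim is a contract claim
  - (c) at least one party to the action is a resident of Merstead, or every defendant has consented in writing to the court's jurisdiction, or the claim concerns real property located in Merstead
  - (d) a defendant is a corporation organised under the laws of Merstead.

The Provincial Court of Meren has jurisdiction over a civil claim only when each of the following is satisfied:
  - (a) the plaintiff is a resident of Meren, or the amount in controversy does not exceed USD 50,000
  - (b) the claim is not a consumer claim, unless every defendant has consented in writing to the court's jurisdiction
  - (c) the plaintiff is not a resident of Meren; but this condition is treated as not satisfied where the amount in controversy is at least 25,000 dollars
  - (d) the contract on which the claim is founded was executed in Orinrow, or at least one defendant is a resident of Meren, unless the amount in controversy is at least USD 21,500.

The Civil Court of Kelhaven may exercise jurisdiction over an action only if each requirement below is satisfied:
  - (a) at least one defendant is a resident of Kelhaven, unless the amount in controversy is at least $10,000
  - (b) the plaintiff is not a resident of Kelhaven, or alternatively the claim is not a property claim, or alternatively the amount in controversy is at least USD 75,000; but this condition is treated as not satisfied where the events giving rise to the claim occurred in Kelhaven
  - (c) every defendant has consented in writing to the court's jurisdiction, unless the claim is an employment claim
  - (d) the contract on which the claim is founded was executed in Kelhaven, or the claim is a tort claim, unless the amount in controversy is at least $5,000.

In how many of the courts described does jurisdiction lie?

The Circuit Court of Merstead:
  (a) The claim is an employment claim, not a contract claim, which satisfies one of the alternatives. Satisfied.
  (b) The amount in controversy is $23,200, within the USD 500,000 ceiling, which satisfies one of the alternatives. And the carve-out is inapplicable — the claim is an employment claim, not a contract claim. Condition met.
  (c) Ines Marchetti resides in Merstead, so one alternative holds. Satisfied.
  (d) Tansy & Co. is organised under the laws of Merstead. Satisfied.
  → All conditions met; jurisdiction exists.
The Provincial Court of Meren:
  (a) The amount in controversy is $23,200, within the 50,000 dollars ceiling, so one alternative holds. Condition met.
  (b) The claim is an employment claim, not a consumer claim. Met.
  (c) The plaintiff resides in Merstead, which is not Meren. The carve-out does not apply: the amount in controversy is 23,200 dollars, below the $25,000 floor. Condition met.
  (d) The contract was executed in Merstead, not Orinrow; no defendant resides in Meren (they reside in Orinrow, Kelhaven) — none of the alternatives is met. But the amount in controversy is 23,200 dollars, which meets the $21,500 floor, and the 'unless' clause therefore excuses the requirement. Met.
  → Every requirement is satisfied — jurisdiction.
The Civil Court of Kelhaven:
  (a) Joaquin Tansy resides in Kelhaven. Met.
  (b) The plaintiff resides in Merstead, which is not Kelhaven, so one alternative holds. And the carve-out is inapplicable — the operative events occurred in Orinrow, not Kelhaven. Satisfied.
  (c) No such written consent has been filed. However, the claim is an employment claim, so the 'unless' proviso supplies this condition. Met.
  (d) The contract was executed in Merstead, not Kelhaven; the claim is an employment claim, not a tort claim — no alternative holds. The proviso rescues it, though: the amount in controversy is $23,200, which meets the 5,000 dollars floor. Satisfied.
  → The court has jurisdiction.
Courts with jurisdiction: the Circuit Court of Merstead, the Provincial Court of Meren, the Civil Court of Kelhaven — 3 in total.

3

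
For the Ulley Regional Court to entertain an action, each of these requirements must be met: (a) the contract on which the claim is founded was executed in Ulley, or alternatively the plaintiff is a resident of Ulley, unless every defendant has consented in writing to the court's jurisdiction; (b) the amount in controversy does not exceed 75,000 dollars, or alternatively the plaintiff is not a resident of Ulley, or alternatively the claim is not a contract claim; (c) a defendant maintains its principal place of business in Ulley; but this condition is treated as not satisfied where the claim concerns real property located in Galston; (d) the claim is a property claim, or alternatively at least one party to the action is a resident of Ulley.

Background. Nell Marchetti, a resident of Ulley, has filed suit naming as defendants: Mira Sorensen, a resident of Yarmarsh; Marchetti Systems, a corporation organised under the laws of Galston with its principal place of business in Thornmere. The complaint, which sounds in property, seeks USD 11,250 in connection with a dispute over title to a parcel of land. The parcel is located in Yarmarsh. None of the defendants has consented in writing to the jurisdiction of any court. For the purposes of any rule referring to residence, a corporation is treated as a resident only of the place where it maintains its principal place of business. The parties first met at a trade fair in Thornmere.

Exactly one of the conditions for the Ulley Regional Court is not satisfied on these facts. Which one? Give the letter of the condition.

(c)

The Ulley Regional Court:
  (a) The plaintiff resides in Ulley, which satisfies one of the alternatives. Satisfied.
  (b) The amount in controversy is 11,250 dollars, within the $75,000 ceiling — that alternative is enough. Condition met.
  (c) The corporate defendant(s) have their principal place of business in Thornmere, not Ulley. Fails.
  (d) The claim is a property claim — that alternative is enough. Met.
Only condition (c) fails.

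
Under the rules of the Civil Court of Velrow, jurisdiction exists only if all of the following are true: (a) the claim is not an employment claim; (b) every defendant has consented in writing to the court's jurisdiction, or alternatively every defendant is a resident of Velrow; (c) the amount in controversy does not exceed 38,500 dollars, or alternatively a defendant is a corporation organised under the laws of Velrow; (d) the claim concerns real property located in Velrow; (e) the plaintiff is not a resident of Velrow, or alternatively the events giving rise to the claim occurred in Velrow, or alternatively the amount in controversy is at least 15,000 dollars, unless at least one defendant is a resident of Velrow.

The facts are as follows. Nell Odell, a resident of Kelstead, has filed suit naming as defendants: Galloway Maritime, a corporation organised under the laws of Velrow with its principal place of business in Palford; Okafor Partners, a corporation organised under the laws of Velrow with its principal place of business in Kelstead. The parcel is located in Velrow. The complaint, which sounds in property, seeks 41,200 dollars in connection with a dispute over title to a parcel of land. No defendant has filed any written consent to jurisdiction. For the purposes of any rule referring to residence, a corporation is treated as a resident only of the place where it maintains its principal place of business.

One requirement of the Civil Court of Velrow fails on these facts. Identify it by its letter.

(b)

The Civil Court of Velrow:
  (a) The claim is a property claim, not an employment claim. Condition met.
  (b) No such written consent has been filed; the defendants reside as follows — Galloway Maritime in Palford, Okafor Partners in Kelstead — not all in Velrow — every alternative fails. Not met.
  (c) Galloway Maritime is organised under the laws of Velrow, so this disjunct is met. Met.
  (d) The property lies in Velrow. Satisfied.
  (e) The plaintiff resides in Kelstead, which is not Velrow, which satisfies one of the alternatives. Condition met.
Only condition (b) fails.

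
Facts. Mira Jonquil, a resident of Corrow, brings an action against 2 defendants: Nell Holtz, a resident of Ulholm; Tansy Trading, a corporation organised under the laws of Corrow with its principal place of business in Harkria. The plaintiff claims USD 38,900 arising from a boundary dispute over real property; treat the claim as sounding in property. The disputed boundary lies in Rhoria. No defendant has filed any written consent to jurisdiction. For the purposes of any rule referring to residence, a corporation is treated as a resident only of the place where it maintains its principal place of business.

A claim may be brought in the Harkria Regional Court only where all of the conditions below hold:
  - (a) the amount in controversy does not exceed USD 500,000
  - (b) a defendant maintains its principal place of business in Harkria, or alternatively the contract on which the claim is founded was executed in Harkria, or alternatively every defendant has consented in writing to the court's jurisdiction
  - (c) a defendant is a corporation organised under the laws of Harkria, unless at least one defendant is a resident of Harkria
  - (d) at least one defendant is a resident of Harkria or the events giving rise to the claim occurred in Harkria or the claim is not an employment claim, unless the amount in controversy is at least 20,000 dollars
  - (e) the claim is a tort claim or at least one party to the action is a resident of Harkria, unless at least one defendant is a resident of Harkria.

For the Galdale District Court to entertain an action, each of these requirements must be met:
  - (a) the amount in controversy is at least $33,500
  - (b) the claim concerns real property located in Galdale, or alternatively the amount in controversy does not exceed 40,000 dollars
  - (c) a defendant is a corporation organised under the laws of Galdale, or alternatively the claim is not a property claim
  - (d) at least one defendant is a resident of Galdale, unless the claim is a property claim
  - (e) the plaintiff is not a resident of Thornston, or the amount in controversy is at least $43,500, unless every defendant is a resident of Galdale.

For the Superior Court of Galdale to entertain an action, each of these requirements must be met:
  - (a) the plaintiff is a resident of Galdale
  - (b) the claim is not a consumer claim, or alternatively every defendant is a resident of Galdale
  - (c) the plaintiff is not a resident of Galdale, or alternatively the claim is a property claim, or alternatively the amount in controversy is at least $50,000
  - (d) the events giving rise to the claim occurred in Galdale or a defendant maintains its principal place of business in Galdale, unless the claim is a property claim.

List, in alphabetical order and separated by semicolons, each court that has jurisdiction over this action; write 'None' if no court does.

the Harkria Regional Court

The Harkria Regional Court:
  (a) The amount in controversy is $38,900, within the $500,000 ceiling. Condition met.
  (b) Tansy Trading has its principal place of business in Harkria, so this disjunct is met. Condition met.
  (c) The corporate defendant(s) are organised in Corrow, not Harkria. However, Tansy Trading resides in Harkria, so the 'unless' proviso supplies this condition. Met.
  (d) Tansy Trading resides in Harkria — that alternative is enough. Met.
  (e) Tansy Trading resides in Harkria, so one alternative holds. Condition met.
  → All conditions met; jurisdiction exists.
The Galdale District Court:
  (a) The amount in controversy is 38,900 dollars, which meets the USD 33,500 floor. Met.
  (b) The amount in controversy is 38,900 dollars, within the 40,000 dollars ceiling, which satisfies one of the alternatives. Condition met.
  (c) The corporate defendant(s) are organised in Corrow, not Galdale; the claim is a property claim — no alternative holds. Not satisfied.
  (d) No defendant resides in Galdale (they reside in Ulholm, Harkria). However, the claim is a property claim, so the 'unless' proviso supplies this condition. Satisfied.
  (e) The plaintiff resides in Corrow, which is not Thornston, which satisfies one of the alternatives. Condition met.
  → Not every requirement is met — no jurisdiction.
The Superior Court of Galdale:
  (a) The plaintiff resides in Corrow, not Galdale. Fails.
  (b) The claim is a property claim, not a consumer claim, so one alternative holds. Satisfied.
  (c) The plaintiff resides in Corrow, which is not Galdale, so this disjunct is met. Condition met.
  (d) The operative events occurred in Rhoria, not Galdale; the corporate defendant(s) have their principal place of business in Harkria, not Galdale — none of the alternatives is met. However, the claim is a property claim, so the 'unless' proviso supplies this condition. Condition met.
  → The court lacks jurisdiction.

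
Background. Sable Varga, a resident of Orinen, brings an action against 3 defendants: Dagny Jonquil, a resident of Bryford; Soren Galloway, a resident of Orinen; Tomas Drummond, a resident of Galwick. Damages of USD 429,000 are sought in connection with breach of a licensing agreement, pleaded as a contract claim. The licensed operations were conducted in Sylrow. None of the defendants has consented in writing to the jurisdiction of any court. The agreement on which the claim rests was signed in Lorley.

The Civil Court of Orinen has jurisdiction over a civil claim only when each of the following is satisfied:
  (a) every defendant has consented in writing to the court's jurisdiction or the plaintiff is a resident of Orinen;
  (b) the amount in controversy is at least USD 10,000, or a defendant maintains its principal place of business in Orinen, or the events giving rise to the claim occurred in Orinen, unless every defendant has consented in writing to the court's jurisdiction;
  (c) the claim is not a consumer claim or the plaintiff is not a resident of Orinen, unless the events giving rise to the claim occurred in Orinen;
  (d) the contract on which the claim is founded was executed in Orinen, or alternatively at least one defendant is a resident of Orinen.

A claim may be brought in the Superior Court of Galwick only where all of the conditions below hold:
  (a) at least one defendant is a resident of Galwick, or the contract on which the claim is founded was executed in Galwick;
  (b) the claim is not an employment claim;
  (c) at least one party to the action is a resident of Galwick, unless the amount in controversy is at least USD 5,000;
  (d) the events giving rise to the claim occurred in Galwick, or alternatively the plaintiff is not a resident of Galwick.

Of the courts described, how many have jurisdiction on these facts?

The Civil Court of Orinen:
  (a) The plaintiff resides in Orinen — that alternative is enough. Condition met.
  (b) The amount in controversy is $429,000, which meets the $10,000 floor, which satisfies one of the alternatives. Condition met.
  (c) The claim is a contract claim, not a consumer claim, which satisfies one of the alternatives. Satisfied.
  (d) Soren Galloway resides in Orinen — that alternative is enough. Met.
  → All conditions met; jurisdiction exists.
The Superior Court of Galwick:
  (a) Tomas Drummond resides in Galwick — that alternative is enough. Satisfied.
  (b) The claim is a contract claim, not an employment claim. Satisfied.
  (c) Tomas Drummond resides in Galwick. Condition met.
  (d) The plaintiff resides in Orinen, which is not Galwick, so one alternative holds. Met.
  → Jurisdiction lies.
Courts with jurisdiction: the Civil Court of Orinen, the Superior Court of Galwick — 2 in total.

2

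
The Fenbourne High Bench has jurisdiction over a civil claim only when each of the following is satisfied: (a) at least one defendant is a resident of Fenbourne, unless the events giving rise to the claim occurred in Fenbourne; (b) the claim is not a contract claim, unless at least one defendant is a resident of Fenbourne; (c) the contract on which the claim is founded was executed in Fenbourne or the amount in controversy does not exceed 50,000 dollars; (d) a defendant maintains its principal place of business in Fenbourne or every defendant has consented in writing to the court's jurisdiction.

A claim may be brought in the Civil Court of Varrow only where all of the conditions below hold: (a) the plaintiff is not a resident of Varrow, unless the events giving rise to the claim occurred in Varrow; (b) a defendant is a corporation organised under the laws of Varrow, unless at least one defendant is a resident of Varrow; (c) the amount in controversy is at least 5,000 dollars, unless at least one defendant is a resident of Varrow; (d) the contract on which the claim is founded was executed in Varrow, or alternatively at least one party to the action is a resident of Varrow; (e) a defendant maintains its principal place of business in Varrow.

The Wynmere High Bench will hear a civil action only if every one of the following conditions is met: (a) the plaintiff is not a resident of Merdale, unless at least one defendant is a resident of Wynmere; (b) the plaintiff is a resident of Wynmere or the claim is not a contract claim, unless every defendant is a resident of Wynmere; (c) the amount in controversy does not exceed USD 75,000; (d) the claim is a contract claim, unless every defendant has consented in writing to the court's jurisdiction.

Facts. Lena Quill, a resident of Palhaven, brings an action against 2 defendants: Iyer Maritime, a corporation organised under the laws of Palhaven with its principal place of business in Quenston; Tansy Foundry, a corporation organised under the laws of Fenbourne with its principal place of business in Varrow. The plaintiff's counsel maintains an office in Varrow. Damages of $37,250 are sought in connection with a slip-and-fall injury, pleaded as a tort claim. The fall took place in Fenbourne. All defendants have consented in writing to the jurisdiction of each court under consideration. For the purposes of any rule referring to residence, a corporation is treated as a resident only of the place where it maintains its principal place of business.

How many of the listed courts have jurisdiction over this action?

The Fenbourne High Bench:
  (a) No defendant resides in Fenbourne (they reside in Quenston, Varrow). But the operative events occurred in Fenbourne, and the 'unless' clause therefore excuses the requirement. Met.
  (b) The claim is a tort claim, not a contract claim. Met.
  (c) The amount in controversy is 37,250 dollars, within the 50,000 dollars ceiling, which satisfies one of the alternatives. Condition met.
  (d) Every defendant has filed written consent, so one alternative holds. Satisfied.
  → The court has jurisdiction.
The Civil Court of Varrow:
  (a) The plaintiff resides in Palhaven, which is not Varrow. Satisfied.
  (b) The corporate defendant(s) are organised in Fenbourne, Palhaven, not Varrow. However, Tansy Foundry resides in Varrow, so the 'unless' proviso supplies this condition. Condition met.
  (c) The amount in controversy is USD 37,250, which meets the USD 5,000 floor. Met.
  (d) Tansy Foundry resides in Varrow, so this disjunct is met. Condition met.
  (e) Tansy Foundry has its principal place of business in Varrow. Condition met.
  → The court has jurisdiction.
The Wynmere High Bench:
  (a) The plaintiff resides in Palhaven, which is not Merdale. Condition met.
  (b) The claim is a tort claim, not a contract claim, so this disjunct is met. Met.
  (c) The amount in controversy is USD 37,250, within the $75,000 ceiling. Satisfied.
  (d) The claim is a tort claim, not a contract claim. The proviso rescues it, though: every defendant has filed written consent. Condition met.
  → Every requirement is satisfied — jurisdiction.
Courts with jurisdiction: the Fenbourne High Bench, the Civil Court of Varrow, the Wynmere High Bench — 3 in total.

3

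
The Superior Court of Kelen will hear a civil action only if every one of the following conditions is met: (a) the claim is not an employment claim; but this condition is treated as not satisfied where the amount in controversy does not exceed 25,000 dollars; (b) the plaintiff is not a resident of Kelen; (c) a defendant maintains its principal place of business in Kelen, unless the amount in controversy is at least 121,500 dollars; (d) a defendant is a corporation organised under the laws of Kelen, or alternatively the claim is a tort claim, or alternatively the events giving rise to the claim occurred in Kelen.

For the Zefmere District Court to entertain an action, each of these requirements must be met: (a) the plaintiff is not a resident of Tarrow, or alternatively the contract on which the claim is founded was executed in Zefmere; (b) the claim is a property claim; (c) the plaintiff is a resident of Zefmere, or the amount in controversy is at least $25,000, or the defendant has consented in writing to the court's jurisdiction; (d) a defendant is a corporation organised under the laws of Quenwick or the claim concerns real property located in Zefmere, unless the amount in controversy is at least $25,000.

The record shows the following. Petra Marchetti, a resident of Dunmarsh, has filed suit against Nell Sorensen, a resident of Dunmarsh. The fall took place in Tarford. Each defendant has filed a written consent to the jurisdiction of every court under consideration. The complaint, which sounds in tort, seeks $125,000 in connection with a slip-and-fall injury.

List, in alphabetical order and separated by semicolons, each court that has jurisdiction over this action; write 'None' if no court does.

the Superior Court of Kelen

The Superior Court of Kelen:
  (a) The claim is a tort claim, not an employment claim. The carve-out does not apply: the amount in controversy is USD 125,000, above the 25,000 dollars ceiling. Met.
  (b) The plaintiff resides in Dunmarsh, which is not Kelen. Condition met.
  (c) No defendant is a corporation. But the amount in controversy is 125,000 dollars, which meets the $121,500 floor, and the 'unless' clause therefore excuses the requirement. Met.
  (d) The claim is a tort claim, so this disjunct is met. Condition met.
  → The court has jurisdiction.
The Zefmere District Court:
  (a) The plaintiff resides in Dunmarsh, which is not Tarrow — that alternative is enough. Condition met.
  (b) The claim is a tort claim, not a property claim. Not satisfied.
  (c) The amount in controversy is $125,000, which meets the 25,000 dollars floor, which satisfies one of the alternatives. Satisfied.
  (d) No defendant is a corporation; the claim does not concern real property — no alternative holds. But the amount in controversy is $125,000, which meets the 25,000 dollars floor, and the 'unless' clause therefore excuses the requirement. Condition met.
  → No jurisdiction.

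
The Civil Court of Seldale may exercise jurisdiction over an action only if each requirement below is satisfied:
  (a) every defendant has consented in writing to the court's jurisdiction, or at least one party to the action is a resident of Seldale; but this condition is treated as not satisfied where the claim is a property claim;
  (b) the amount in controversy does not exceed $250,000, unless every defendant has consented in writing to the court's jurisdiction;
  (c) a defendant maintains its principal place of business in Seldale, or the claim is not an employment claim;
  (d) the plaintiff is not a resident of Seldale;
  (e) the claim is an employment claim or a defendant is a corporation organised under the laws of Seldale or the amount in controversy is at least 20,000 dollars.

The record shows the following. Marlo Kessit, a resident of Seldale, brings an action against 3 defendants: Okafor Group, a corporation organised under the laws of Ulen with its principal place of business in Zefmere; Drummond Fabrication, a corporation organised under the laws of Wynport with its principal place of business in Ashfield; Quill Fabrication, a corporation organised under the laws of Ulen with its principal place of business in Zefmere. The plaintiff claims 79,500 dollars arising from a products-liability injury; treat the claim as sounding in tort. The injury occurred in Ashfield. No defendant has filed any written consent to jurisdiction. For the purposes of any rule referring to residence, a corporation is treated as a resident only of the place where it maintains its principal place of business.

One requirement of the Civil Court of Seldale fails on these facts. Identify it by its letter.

(d)

The Civil Court of Seldale:
  (a) Marlo Kessit resides in Seldale, which satisfies one of the alternatives. The exception is not triggered, since the claim is a tort claim, not a property claim. Met.
  (b) The amount in controversy is 79,500 dollars, within the $250,000 ceiling. Condition met.
  (c) The claim is a tort claim, not an employment claim, so this disjunct is met. Satisfied.
  (d) The plaintiff resides in Seldale. Not satisfied.
  (e) The amount in controversy is $79,500, which meets the $20,000 floor, so one alternative holds. Satisfied.
Only condition (d) fails.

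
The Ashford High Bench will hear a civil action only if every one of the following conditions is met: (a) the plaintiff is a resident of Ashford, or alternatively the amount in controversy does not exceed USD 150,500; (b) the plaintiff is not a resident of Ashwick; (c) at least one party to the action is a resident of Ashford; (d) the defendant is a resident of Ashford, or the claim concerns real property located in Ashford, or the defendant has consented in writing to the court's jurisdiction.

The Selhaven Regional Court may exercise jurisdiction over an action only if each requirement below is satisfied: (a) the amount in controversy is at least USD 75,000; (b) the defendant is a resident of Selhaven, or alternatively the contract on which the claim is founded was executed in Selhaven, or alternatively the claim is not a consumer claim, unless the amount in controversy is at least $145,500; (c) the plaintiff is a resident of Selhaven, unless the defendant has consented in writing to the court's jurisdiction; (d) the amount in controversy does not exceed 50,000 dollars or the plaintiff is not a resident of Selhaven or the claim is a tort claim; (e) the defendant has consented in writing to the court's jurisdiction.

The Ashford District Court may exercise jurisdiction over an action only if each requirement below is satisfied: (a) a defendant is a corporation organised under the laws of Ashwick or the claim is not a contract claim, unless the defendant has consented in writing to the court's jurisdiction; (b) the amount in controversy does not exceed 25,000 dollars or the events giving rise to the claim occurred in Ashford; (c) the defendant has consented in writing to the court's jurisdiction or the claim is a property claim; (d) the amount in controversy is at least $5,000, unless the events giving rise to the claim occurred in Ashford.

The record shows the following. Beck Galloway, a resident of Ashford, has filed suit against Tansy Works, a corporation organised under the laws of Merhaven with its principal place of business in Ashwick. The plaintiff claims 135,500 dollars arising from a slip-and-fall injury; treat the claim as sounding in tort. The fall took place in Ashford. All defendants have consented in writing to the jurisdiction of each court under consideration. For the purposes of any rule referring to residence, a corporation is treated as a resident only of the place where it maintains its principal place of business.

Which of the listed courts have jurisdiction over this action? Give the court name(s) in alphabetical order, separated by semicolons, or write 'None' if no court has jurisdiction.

The Ashford High Bench:
  (a) The plaintiff resides in Ashford, which satisfies one of the alternatives. Met.
  (b) The plaintiff resides in Ashford, which is not Ashwick. Satisfied.
  (c) Beck Galloway resides in Ashford. Satisfied.
  (d) Every defendant has filed written consent — that alternative is enough. Satisfied.
  → Jurisdiction lies.
The Selhaven Regional Court:
  (a) The amount in controversy is USD 135,500, which meets the 75,000 dollars floor. Satisfied.
  (b) The claim is a tort claim, not a consumer claim, so this disjunct is met. Met.
  (c) The plaintiff resides in Ashford, not Selhaven. The proviso rescues it, though: every defendant has filed written consent. Condition met.
  (d) The plaintiff resides in Ashford, which is not Selhaven — that alternative is enough. Satisfied.
  (e) Every defendant has filed written consent. Satisfied.
  → The court has jurisdiction.
The Ashford District Court:
  (a) The claim is a tort claim, not a contract claim, which satisfies one of the alternatives. Satisfied.
  (b) The operative events occurred in Ashford, which satisfies one of the alternatives. Satisfied.
  (c) Every defendant has filed written consent, so this disjunct is met. Satisfied.
  (d) The amount in controversy is 135,500 dollars, which meets the USD 5,000 floor. Met.
  → All conditions met; jurisdiction exists.

the Ashford District Court; the Ashford High Bench; the Selhaven Regional Court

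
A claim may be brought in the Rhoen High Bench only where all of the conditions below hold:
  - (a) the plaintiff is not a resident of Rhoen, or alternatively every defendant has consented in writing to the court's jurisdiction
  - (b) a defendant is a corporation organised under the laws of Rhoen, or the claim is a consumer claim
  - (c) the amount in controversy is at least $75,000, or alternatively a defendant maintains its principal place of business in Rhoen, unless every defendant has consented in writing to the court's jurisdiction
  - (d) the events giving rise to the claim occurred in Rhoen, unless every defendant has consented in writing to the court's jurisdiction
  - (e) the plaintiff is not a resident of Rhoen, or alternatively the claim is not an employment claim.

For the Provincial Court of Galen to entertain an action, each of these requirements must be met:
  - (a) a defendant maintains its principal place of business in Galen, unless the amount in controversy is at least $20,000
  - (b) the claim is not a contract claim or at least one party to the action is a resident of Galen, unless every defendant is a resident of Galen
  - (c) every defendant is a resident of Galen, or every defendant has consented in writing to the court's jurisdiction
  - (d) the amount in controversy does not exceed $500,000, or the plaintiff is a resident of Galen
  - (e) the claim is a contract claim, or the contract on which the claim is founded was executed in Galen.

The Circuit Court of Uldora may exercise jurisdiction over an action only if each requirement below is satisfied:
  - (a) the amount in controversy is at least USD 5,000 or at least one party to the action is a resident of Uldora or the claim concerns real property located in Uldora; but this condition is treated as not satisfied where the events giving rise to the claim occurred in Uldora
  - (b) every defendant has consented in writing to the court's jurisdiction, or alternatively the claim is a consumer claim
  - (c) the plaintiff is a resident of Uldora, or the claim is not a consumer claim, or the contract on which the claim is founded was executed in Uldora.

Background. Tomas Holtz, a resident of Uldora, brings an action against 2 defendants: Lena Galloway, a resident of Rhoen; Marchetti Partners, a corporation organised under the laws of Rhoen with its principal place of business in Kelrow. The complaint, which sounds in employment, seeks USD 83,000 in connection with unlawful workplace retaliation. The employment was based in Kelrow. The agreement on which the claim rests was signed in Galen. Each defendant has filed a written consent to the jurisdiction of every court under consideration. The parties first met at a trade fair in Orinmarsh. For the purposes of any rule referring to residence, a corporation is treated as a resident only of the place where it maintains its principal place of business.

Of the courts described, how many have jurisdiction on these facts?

3

The Rhoen High Bench:
  (a) The plaintiff resides in Uldora, which is not Rhoen, so one alternative holds. Satisfied.
  (b) Marchetti Partners is organised under the laws of Rhoen — that alternative is enough. Satisfied.
  (c) The amount in controversy is 83,000 dollars, which meets the 75,000 dollars floor, which satisfies one of the alternatives. Condition met.
  (d) The operative events occurred in Kelrow, not Rhoen. But every defendant has filed written consent, and the 'unless' clause therefore excuses the requirement. Met.
  (e) The plaintiff resides in Uldora, which is not Rhoen, which satisfies one of the alternatives. Condition met.
  → All conditions met; jurisdiction exists.
The Provincial Court of Galen:
  (a) The corporate defendant(s) have their principal place of business in Kelrow, not Galen. But the amount in controversy is 83,000 dollars, which meets the 20,000 dollars floor, and the 'unless' clause therefore excuses the requirement. Satisfied.
  (b) The claim is an employment claim, not a contract claim, so this disjunct is met. Met.
  (c) Every defendant has filed written consent, so one alternative holds. Met.
  (d) The amount in controversy is USD 83,000, within the USD 500,000 ceiling, so this disjunct is met. Met.
  (e) The contract was executed in Galen, so this disjunct is met. Met.
  → The court has jurisdiction.
The Circuit Court of Uldora:
  (a) The amount in controversy is USD 83,000, which meets the $5,000 floor — that alternative is enough. The exception is not triggered, since the operative events occurred in Kelrow, not Uldora. Condition met.
  (b) Every defendant has filed written consent, so this disjunct is met. Condition met.
  (c) The plaintiff resides in Uldora — that alternative is enough. Satisfied.
  → Jurisdiction lies.
Courts with jurisdiction: the Rhoen High Bench, the Provincial Court of Galen, the Circuit Court of Uldora — 3 in total.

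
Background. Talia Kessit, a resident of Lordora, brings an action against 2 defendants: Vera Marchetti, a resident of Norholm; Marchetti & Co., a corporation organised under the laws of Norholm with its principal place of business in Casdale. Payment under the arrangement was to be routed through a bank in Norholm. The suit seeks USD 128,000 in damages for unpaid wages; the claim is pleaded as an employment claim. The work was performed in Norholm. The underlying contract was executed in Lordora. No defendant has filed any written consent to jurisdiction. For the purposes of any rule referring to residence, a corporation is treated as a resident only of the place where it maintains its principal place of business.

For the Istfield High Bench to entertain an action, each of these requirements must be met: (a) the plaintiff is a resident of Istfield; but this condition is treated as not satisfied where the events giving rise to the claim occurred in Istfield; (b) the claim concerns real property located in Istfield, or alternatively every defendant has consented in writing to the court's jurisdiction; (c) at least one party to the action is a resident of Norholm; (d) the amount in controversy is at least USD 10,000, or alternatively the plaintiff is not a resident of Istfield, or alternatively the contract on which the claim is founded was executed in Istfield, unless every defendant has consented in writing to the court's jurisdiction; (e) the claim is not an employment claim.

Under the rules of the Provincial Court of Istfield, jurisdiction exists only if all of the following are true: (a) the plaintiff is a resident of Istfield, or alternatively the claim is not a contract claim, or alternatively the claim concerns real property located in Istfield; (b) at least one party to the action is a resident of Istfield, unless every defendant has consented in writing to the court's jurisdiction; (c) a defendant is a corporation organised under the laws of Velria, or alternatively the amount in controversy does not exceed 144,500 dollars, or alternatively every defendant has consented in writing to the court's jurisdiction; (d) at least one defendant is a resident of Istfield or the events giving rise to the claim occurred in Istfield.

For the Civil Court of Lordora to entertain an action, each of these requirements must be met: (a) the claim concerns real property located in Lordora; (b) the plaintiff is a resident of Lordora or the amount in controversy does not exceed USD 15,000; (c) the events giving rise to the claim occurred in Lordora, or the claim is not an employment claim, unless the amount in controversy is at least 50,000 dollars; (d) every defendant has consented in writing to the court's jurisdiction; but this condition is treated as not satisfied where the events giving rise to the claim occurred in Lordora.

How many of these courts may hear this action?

The Istfield High Bench:
  (a) The plaintiff resides in Lordora, not Istfield. Not satisfied.
  (b) The claim does not concern real property; no such written consent has been filed — no alternative holds. Fails.
  (c) Vera Marchetti resides in Norholm. Condition met.
  (d) The amount in controversy is USD 128,000, which meets the 10,000 dollars floor — that alternative is enough. Condition met.
  (e) The claim is an employment claim. Not met.
  → Not every requirement is met — no jurisdiction.
The Provincial Court of Istfield:
  (a) The claim is an employment claim, not a contract claim, so this disjunct is met. Satisfied.
  (b) No party resides in Istfield. Nor does the 'unless' clause help: no such written consent has been filed. Not met.
  (c) The amount in controversy is $128,000, within the USD 144,500 ceiling, so this disjunct is met. Condition met.
  (d) No defendant resides in Istfield (they reside in Norholm, Casdale); the operative events occurred in Norholm, not Istfield — every alternative fails. Condition not met.
  → No jurisdiction.
The Civil Court of Lordora:
  (a) The claim does not concern real property. Not met.
  (b) The plaintiff resides in Lordora, which satisfies one of the alternatives. Condition met.
  (c) The operative events occurred in Norholm, not Lordora; the claim is an employment claim — every alternative fails. However, the amount in controversy is USD 128,000, which meets the $50,000 floor, so the 'unless' proviso supplies this condition. Met.
  (d) No such written consent has been filed. Condition not met.
  → Not every requirement is met — no jurisdiction.
No court satisfies all of its conditions.

0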